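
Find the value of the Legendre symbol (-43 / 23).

(-43 / 23)
  = (3 / 23)    [-43 ≡ 3 mod 23]
  = -(23 / 3)    [QR: both ≡ 3 mod 4, sign flips]
  = -(2 / 3)    [23 ≡ 2 mod 3]
  = (1 / 3)    [3 ≡ 3 mod 8 ⇒ (2 / 3) = -1]
  = 1    [(1 / 3) = 1]

1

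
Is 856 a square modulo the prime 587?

(856/587)
  = (269/587)    [856 ≡ 269 mod 587]
  = (587/269)    [QR: 269 ≡ 1 mod 4, sign kept]
  = (49/269)    [587 ≡ 49 mod 269]
  = (269/49)    [QR: 49 ≡ 1 mod 4, sign kept]
  = (24/49)    [269 ≡ 24 mod 49]
  = (3/49)    [49 ≡ 1 mod 8 ⇒ (2/49)^3 = +1]
  = (49/3)    [QR: 49 ≡ 1 mod 4, sign kept]
  = (1/3)    [49 ≡ 1 mod 3]
  = 1    [(1/3) = 1]
(856/587) = 1, and 587 is prime, so 856 is a quadratic residue mod 587.

yes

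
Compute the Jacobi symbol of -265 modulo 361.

1

(-265 / 361)
  = (265 / 361)    [361 ≡ 1 mod 4 ⇒ (-1 / 361) = +1]
  = (361 / 265)    [QR: 265 ≡ 1 mod 4, sign kept]
  = (96 / 265)    [361 ≡ 96 mod 265]
  = (3 / 265)    [265 ≡ 1 mod 8 ⇒ (2 / 265)^5 = +1]
  = (265 / 3)    [QR: 265 ≡ 1 mod 4, sign kept]
  = (1 / 3)    [265 ≡ 1 mod 3]
  = 1    [(1 / 3) = 1]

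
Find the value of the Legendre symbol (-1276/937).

(-1276/937)
  = (598/937)    [-1276 ≡ 598 mod 937]
  = (299/937)    [937 ≡ 1 mod 8 ⇒ (2/937) = +1]
  = (937/299)    [QR: 937 ≡ 1 mod 4, sign kept]
  = (40/299)    [937 ≡ 40 mod 299]
  = -(5/299)    [299 ≡ 3 mod 8 ⇒ (2/299)^3 = -1]
  = -(299/5)    [QR: 5 ≡ 1 mod 4, sign kept]
  = -(4/5)    [299 ≡ 4 mod 5]
  = -(1/5)    [5 ≡ 5 mod 8 ⇒ (2/5)^2 = +1]
  = -1    [(1/5) = 1]

-1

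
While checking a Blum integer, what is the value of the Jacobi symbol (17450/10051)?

(17450/10051)
  = (7399/10051)    [17450 ≡ 7399 mod 10051]
  = -(10051/7399)    [QR: both ≡ 3 mod 4, sign flips]
  = -(2652/7399)    [10051 ≡ 2652 mod 7399]
  = -(663/7399)    [7399 ≡ 7 mod 8 ⇒ (2/7399)^2 = +1]
  = (7399/663)    [QR: both ≡ 3 mod 4, sign flips]
  = (106/663)    [7399 ≡ 106 mod 663]
  = (53/663)    [663 ≡ 7 mod 8 ⇒ (2/663) = +1]
  = (663/53)    [QR: 53 ≡ 1 mod 4, sign kept]
  = (27/53)    [663 ≡ 27 mod 53]
  = (53/27)    [QR: 53 ≡ 1 mod 4, sign kept]
  = (26/27)    [53 ≡ 26 mod 27]
  = -(13/27)    [27 ≡ 3 mod 8 ⇒ (2/27) = -1]
  = -(27/13)    [QR: 13 ≡ 1 mod 4, sign kept]
  = -(1/13)    [27 ≡ 1 mod 13]
  = -1    [(1/13) = 1]

-1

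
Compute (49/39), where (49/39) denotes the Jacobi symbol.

1

Reduce the numerator: 49 ≡ 10 (mod 39), so (49/39) = (10/39).
Factor out 2: 10 = 2·5. Since 39 ≡ 7 (mod 8), (2/39) = +1. Now have (5/39).
5 ≡ 1 (mod 4), so quadratic reciprocity gives (5/39) = (39/5). Reduce: 39 ≡ 4 (mod 5). Now have (4/5).
Factor out 2: 4 = 2^2. Since 5 ≡ 5 (mod 8), (2/5) = -1, and (2/5)^2 = +1. Now have (1/5).
(1/5) = 1. Collecting the sign factors: 1.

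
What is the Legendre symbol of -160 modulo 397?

1

Reduce the numerator: -160 ≡ 237 (mod 397), so (-160|397) = (237|397).
237 ≡ 1 (mod 4), so quadratic reciprocity gives (237|397) = (397|237). Reduce: 397 ≡ 160 (mod 237). Now have (160|237).
Factor out 2: 160 = 2^5·5. Since 237 ≡ 5 (mod 8), (2|237) = -1, and (2|237)^5 = -1. Now have -(5|237).
5 ≡ 1 (mod 4), so quadratic reciprocity gives (5|237) = (237|5). Reduce: 237 ≡ 2 (mod 5). Now have -(2|5).
Factor out 2: 2 = 2. Since 5 ≡ 5 (mod 8), (2|5) = -1. Now have (1|5).
(1|5) = 1. Collecting the sign factors: 1.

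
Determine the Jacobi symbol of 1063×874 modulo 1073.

1

By multiplicativity, (1063·874/1073) = (1063/1073)·(874/1073).
First factor (1063/1073):
1073 ≡ 1 (mod 4), so quadratic reciprocity gives (1063/1073) = (1073/1063). Reduce: 1073 ≡ 10 (mod 1063). Now have (10/1063).
Factor out 2: 10 = 2·5. Since 1063 ≡ 7 (mod 8), (2/1063) = +1. Now have (5/1063).
5 ≡ 1 (mod 4), so quadratic reciprocity gives (5/1063) = (1063/5). Reduce: 1063 ≡ 3 (mod 5). Now have (3/5).
5 ≡ 1 (mod 4), so quadratic reciprocity gives (3/5) = (5/3). Reduce: 5 ≡ 2 (mod 3). Now have (2/3).
Factor out 2: 2 = 2. Since 3 ≡ 3 (mod 8), (2/3) = -1. Now have -(1/3).
(1/3) = 1. Collecting the sign factors: -1.
Second factor (874/1073):
Factor out 2: 874 = 2·437. Since 1073 ≡ 1 (mod 8), (2/1073) = +1. Now have (437/1073).
437 ≡ 1 (mod 4), so quadratic reciprocity gives (437/1073) = (1073/437). Reduce: 1073 ≡ 199 (mod 437). Now have (199/437).
437 ≡ 1 (mod 4), so quadratic reciprocity gives (199/437) = (437/199). Reduce: 437 ≡ 39 (mod 199). Now have (39/199).
Both 39 ≡ 3 and 199 ≡ 3 (mod 4), so reciprocity gives (39/199) = -(199/39). Reduce: 199 ≡ 4 (mod 39). Now have -(4/39).
Factor out 2: 4 = 2^2. Since 39 ≡ 7 (mod 8), (2/39) = +1, and (2/39)^2 = +1. Now have -(1/39).
(1/39) = 1. Collecting the sign factors: -1.
Product: (-1)·(-1) = 1.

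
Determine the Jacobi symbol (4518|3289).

Reduce the numerator: 4518 ≡ 1229 (mod 3289), so (4518|3289) = (1229|3289).
1229 ≡ 1 (mod 4), so quadratic reciprocity gives (1229|3289) = (3289|1229). Reduce: 3289 ≡ 831 (mod 1229). Now have (831|1229).
1229 ≡ 1 (mod 4), so quadratic reciprocity gives (831|1229) = (1229|831). Reduce: 1229 ≡ 398 (mod 831). Now have (398|831).
Factor out 2: 398 = 2·199. Since 831 ≡ 7 (mod 8), (2|831) = +1. Now have (199|831).
Both 199 ≡ 3 and 831 ≡ 3 (mod 4), so reciprocity gives (199|831) = -(831|199). Reduce: 831 ≡ 35 (mod 199). Now have -(35|199).
Both 35 ≡ 3 and 199 ≡ 3 (mod 4), so reciprocity gives (35|199) = -(199|35). Reduce: 199 ≡ 24 (mod 35). Now have (24|35).
Factor out 2: 24 = 2^3·3. Since 35 ≡ 3 (mod 8), (2|35) = -1, and (2|35)^3 = -1. Now have -(3|35).
Both 3 ≡ 3 and 35 ≡ 3 (mod 4), so reciprocity gives (3|35) = -(35|3). Reduce: 35 ≡ 2 (mod 3). Now have (2|3).
Factor out 2: 2 = 2. Since 3 ≡ 3 (mod 8), (2|3) = -1. Now have -(1|3).
(1|3) = 1. Collecting the sign factors: -1.

-1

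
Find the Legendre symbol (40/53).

1

Factor out 2: 40 = 2^3·5. Since 53 ≡ 5 (mod 8), (2/53) = -1, and (2/53)^3 = -1. Now have -(5/53).
5 ≡ 1 (mod 4), so quadratic reciprocity gives (5/53) = (53/5). Reduce: 53 ≡ 3 (mod 5). Now have -(3/5).
5 ≡ 1 (mod 4), so quadratic reciprocity gives (3/5) = (5/3). Reduce: 5 ≡ 2 (mod 3). Now have -(2/3).
Factor out 2: 2 = 2. Since 3 ≡ 3 (mod 8), (2/3) = -1. Now have (1/3).
(1/3) = 1. Collecting the sign factors: 1.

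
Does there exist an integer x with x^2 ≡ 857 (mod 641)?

no

Reduce the numerator: 857 ≡ 216 (mod 641), so (857/641) = (216/641).
Factor out 2: 216 = 2^3·27. Since 641 ≡ 1 (mod 8), (2/641) = +1, and (2/641)^3 = +1. Now have (27/641).
641 ≡ 1 (mod 4), so quadratic reciprocity gives (27/641) = (641/27). Reduce: 641 ≡ 20 (mod 27). Now have (20/27).
Factor out 2: 20 = 2^2·5. Since 27 ≡ 3 (mod 8), (2/27) = -1, and (2/27)^2 = +1. Now have (5/27).
5 ≡ 1 (mod 4), so quadratic reciprocity gives (5/27) = (27/5). Reduce: 27 ≡ 2 (mod 5). Now have (2/5).
Factor out 2: 2 = 2. Since 5 ≡ 5 (mod 8), (2/5) = -1. Now have -(1/5).
(1/5) = 1. Collecting the sign factors: -1.
(857/641) = -1, and 641 is prime, so 857 is not a quadratic residue mod 641.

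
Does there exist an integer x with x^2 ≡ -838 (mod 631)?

no

(-838/631)
  = -(838/631)    [631 ≡ 3 mod 4 ⇒ (-1/631) = -1]
  = -(207/631)    [838 ≡ 207 mod 631]
  = (631/207)    [QR: both ≡ 3 mod 4, sign flips]
  = (10/207)    [631 ≡ 10 mod 207]
  = (5/207)    [207 ≡ 7 mod 8 ⇒ (2/207) = +1]
  = (207/5)    [QR: 5 ≡ 1 mod 4, sign kept]
  = (2/5)    [207 ≡ 2 mod 5]
  = -(1/5)    [5 ≡ 5 mod 8 ⇒ (2/5) = -1]
  = -1    [(1/5) = 1]
(-838/631) = -1, and 631 is prime, so -838 is not a quadratic residue mod 631.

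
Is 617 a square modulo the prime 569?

Reduce the numerator: 617 ≡ 48 (mod 569), so (617/569) = (48/569).
Factor out 2: 48 = 2^4·3. Since 569 ≡ 1 (mod 8), (2/569) = +1, and (2/569)^4 = +1. Now have (3/569).
569 ≡ 1 (mod 4), so quadratic reciprocity gives (3/569) = (569/3). Reduce: 569 ≡ 2 (mod 3). Now have (2/3).
Factor out 2: 2 = 2. Since 3 ≡ 3 (mod 8), (2/3) = -1. Now have -(1/3).
(1/3) = 1. Collecting the sign factors: -1.
The Legendre symbol is -1, so x^2 ≡ 617 (mod 569) has no solution.

no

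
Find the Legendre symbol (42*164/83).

By multiplicativity, (42·164/83) = (42/83)·(164/83).
First factor (42/83):
Factor out 2: 42 = 2·21. Since 83 ≡ 3 (mod 8), (2/83) = -1. Now have -(21/83).
21 ≡ 1 (mod 4), so quadratic reciprocity gives (21/83) = (83/21). Reduce: 83 ≡ 20 (mod 21). Now have -(20/21).
Factor out 2: 20 = 2^2·5. Since 21 ≡ 5 (mod 8), (2/21) = -1, and (2/21)^2 = +1. Now have -(5/21).
5 ≡ 1 (mod 4), so quadratic reciprocity gives (5/21) = (21/5). Reduce: 21 ≡ 1 (mod 5). Now have -(1/5).
(1/5) = 1. Collecting the sign factors: -1.
Second factor (164/83):
Reduce the numerator: 164 ≡ 81 (mod 83), so (164/83) = (81/83).
81 ≡ 1 (mod 4), so quadratic reciprocity gives (81/83) = (83/81). Reduce: 83 ≡ 2 (mod 81). Now have (2/81).
Factor out 2: 2 = 2. Since 81 ≡ 1 (mod 8), (2/81) = +1. Now have (1/81).
(1/81) = 1. Collecting the sign factors: 1.
Product: (-1)·(1) = -1.

-1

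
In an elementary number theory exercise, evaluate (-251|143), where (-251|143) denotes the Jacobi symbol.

-1

(-251|143)
  = -(251|143)    [143 ≡ 3 mod 4 ⇒ (-1|143) = -1]
  = -(108|143)    [251 ≡ 108 mod 143]
  = -(27|143)    [143 ≡ 7 mod 8 ⇒ (2|143)^2 = +1]
  = (143|27)    [QR: both ≡ 3 mod 4, sign flips]
  = (8|27)    [143 ≡ 8 mod 27]
  = -(1|27)    [27 ≡ 3 mod 8 ⇒ (2|27)^3 = -1]
  = -1    [(1|27) = 1]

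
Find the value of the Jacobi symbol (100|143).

(100|143)
  = (25|143)    [143 ≡ 7 mod 8 ⇒ (2|143)^2 = +1]
  = (143|25)    [QR: 25 ≡ 1 mod 4, sign kept]
  = (18|25)    [143 ≡ 18 mod 25]
  = (9|25)    [25 ≡ 1 mod 8 ⇒ (2|25) = +1]
  = (25|9)    [QR: 9 ≡ 1 mod 4, sign kept]
  = (7|9)    [25 ≡ 7 mod 9]
  = (9|7)    [QR: 9 ≡ 1 mod 4, sign kept]
  = (2|7)    [9 ≡ 2 mod 7]
  = (1|7)    [7 ≡ 7 mod 8 ⇒ (2|7) = +1]
  = 1    [(1|7) = 1]

1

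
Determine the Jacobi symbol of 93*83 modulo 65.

1

By multiplicativity, (93·83|65) = (93|65)·(83|65).
First factor (93|65):
Reduce the numerator: 93 ≡ 28 (mod 65), so (93|65) = (28|65).
Factor out 2: 28 = 2^2·7. Since 65 ≡ 1 (mod 8), (2|65) = +1, and (2|65)^2 = +1. Now have (7|65).
65 ≡ 1 (mod 4), so quadratic reciprocity gives (7|65) = (65|7). Reduce: 65 ≡ 2 (mod 7). Now have (2|7).
Factor out 2: 2 = 2. Since 7 ≡ 7 (mod 8), (2|7) = +1. Now have (1|7).
(1|7) = 1. Collecting the sign factors: 1.
Second factor (83|65):
Reduce the numerator: 83 ≡ 18 (mod 65), so (83|65) = (18|65).
Factor out 2: 18 = 2·9. Since 65 ≡ 1 (mod 8), (2|65) = +1. Now have (9|65).
9 ≡ 1 (mod 4), so quadratic reciprocity gives (9|65) = (65|9). Reduce: 65 ≡ 2 (mod 9). Now have (2|9).
Factor out 2: 2 = 2. Since 9 ≡ 1 (mod 8), (2|9) = +1. Now have (1|9).
(1|9) = 1. Collecting the sign factors: 1.
Product: (1)·(1) = 1.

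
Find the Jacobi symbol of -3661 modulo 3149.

Pull out -1: (-3661/3149) = (-1/3149)·(3661/3149). Since 3149 ≡ 1 (mod 4), (-1/3149) = +1. Now have (3661/3149).
Reduce the numerator: 3661 ≡ 512 (mod 3149), so (3661/3149) = (512/3149).
Factor out 2: 512 = 2^9. Since 3149 ≡ 5 (mod 8), (2/3149) = -1, and (2/3149)^9 = -1. Now have -(1/3149).
(1/3149) = 1. Collecting the sign factors: -1.

-1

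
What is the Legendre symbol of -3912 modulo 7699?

1

Reduce the numerator: -3912 ≡ 3787 (mod 7699), so (-3912/7699) = (3787/7699).
Both 3787 ≡ 3 and 7699 ≡ 3 (mod 4), so reciprocity gives (3787/7699) = -(7699/3787). Reduce: 7699 ≡ 125 (mod 3787). Now have -(125/3787).
125 ≡ 1 (mod 4), so quadratic reciprocity gives (125/3787) = (3787/125). Reduce: 3787 ≡ 37 (mod 125). Now have -(37/125).
37 ≡ 1 (mod 4), so quadratic reciprocity gives (37/125) = (125/37). Reduce: 125 ≡ 14 (mod 37). Now have -(14/37).
Factor out 2: 14 = 2·7. Since 37 ≡ 5 (mod 8), (2/37) = -1. Now have (7/37).
37 ≡ 1 (mod 4), so quadratic reciprocity gives (7/37) = (37/7). Reduce: 37 ≡ 2 (mod 7). Now have (2/7).
Factor out 2: 2 = 2. Since 7 ≡ 7 (mod 8), (2/7) = +1. Now have (1/7).
(1/7) = 1. Collecting the sign factors: 1.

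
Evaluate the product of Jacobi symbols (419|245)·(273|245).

0

By multiplicativity, (419·273|245) = (419|245)·(273|245).
First factor (419|245):
(419|245)
  = (174|245)    [419 ≡ 174 mod 245]
  = -(87|245)    [245 ≡ 5 mod 8 ⇒ (2|245) = -1]
  = -(245|87)    [QR: 245 ≡ 1 mod 4, sign kept]
  = -(71|87)    [245 ≡ 71 mod 87]
  = (87|71)    [QR: both ≡ 3 mod 4, sign flips]
  = (16|71)    [87 ≡ 16 mod 71]
  = (1|71)    [71 ≡ 7 mod 8 ⇒ (2|71)^4 = +1]
  = 1    [(1|71) = 1]
Second factor (273|245):
(273|245)
  = (28|245)    [273 ≡ 28 mod 245]
  = (7|245)    [245 ≡ 5 mod 8 ⇒ (2|245)^2 = +1]
  = (245|7)    [QR: 245 ≡ 1 mod 4, sign kept]
  = (0|7)    [245 ≡ 0 mod 7]
  = 0    [numerator 0, gcd > 1]
Product: (1)·(0) = 0.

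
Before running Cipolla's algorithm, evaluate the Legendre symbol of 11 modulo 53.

(11/53)
  = (53/11)    [QR: 53 ≡ 1 mod 4, sign kept]
  = (9/11)    [53 ≡ 9 mod 11]
  = (11/9)    [QR: 9 ≡ 1 mod 4, sign kept]
  = (2/9)    [11 ≡ 2 mod 9]
  = (1/9)    [9 ≡ 1 mod 8 ⇒ (2/9) = +1]
  = 1    [(1/9) = 1]

1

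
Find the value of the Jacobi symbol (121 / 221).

1

(121 / 221)
  = (221 / 121)    [QR: 121 ≡ 1 mod 4, sign kept]
  = (100 / 121)    [221 ≡ 100 mod 121]
  = (25 / 121)    [121 ≡ 1 mod 8 ⇒ (2 / 121)^2 = +1]
  = (121 / 25)    [QR: 25 ≡ 1 mod 4, sign kept]
  = (21 / 25)    [121 ≡ 21 mod 25]
  = (25 / 21)    [QR: 21 ≡ 1 mod 4, sign kept]
  = (4 / 21)    [25 ≡ 4 mod 21]
  = (1 / 21)    [21 ≡ 5 mod 8 ⇒ (2 / 21)^2 = +1]
  = 1    [(1 / 21) = 1]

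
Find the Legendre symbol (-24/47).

-1

(-24/47)
  = (23/47)    [-24 ≡ 23 mod 47]
  = -(47/23)    [QR: both ≡ 3 mod 4, sign flips]
  = -(1/23)    [47 ≡ 1 mod 23]
  = -1    [(1/23) = 1]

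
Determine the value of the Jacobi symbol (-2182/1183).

1

(-2182/1183)
  = -(2182/1183)    [1183 ≡ 3 mod 4 ⇒ (-1/1183) = -1]
  = -(999/1183)    [2182 ≡ 999 mod 1183]
  = (1183/999)    [QR: both ≡ 3 mod 4, sign flips]
  = (184/999)    [1183 ≡ 184 mod 999]
  = (23/999)    [999 ≡ 7 mod 8 ⇒ (2/999)^3 = +1]
  = -(999/23)    [QR: both ≡ 3 mod 4, sign flips]
  = -(10/23)    [999 ≡ 10 mod 23]
  = -(5/23)    [23 ≡ 7 mod 8 ⇒ (2/23) = +1]
  = -(23/5)    [QR: 5 ≡ 1 mod 4, sign kept]
  = -(3/5)    [23 ≡ 3 mod 5]
  = -(5/3)    [QR: 5 ≡ 1 mod 4, sign kept]
  = -(2/3)    [5 ≡ 2 mod 3]
  = (1/3)    [3 ≡ 3 mod 8 ⇒ (2/3) = -1]
  = 1    [(1/3) = 1]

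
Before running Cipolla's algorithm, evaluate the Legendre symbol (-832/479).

1

(-832/479)
  = -(832/479)    [479 ≡ 3 mod 4 ⇒ (-1/479) = -1]
  = -(353/479)    [832 ≡ 353 mod 479]
  = -(479/353)    [QR: 353 ≡ 1 mod 4, sign kept]
  = -(126/353)    [479 ≡ 126 mod 353]
  = -(63/353)    [353 ≡ 1 mod 8 ⇒ (2/353) = +1]
  = -(353/63)    [QR: 353 ≡ 1 mod 4, sign kept]
  = -(38/63)    [353 ≡ 38 mod 63]
  = -(19/63)    [63 ≡ 7 mod 8 ⇒ (2/63) = +1]
  = (63/19)    [QR: both ≡ 3 mod 4, sign flips]
  = (6/19)    [63 ≡ 6 mod 19]
  = -(3/19)    [19 ≡ 3 mod 8 ⇒ (2/19) = -1]
  = (19/3)    [QR: both ≡ 3 mod 4, sign flips]
  = (1/3)    [19 ≡ 1 mod 3]
  = 1    [(1/3) = 1]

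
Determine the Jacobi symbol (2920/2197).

(2920/2197)
  = (723/2197)    [2920 ≡ 723 mod 2197]
  = (2197/723)    [QR: 2197 ≡ 1 mod 4, sign kept]
  = (28/723)    [2197 ≡ 28 mod 723]
  = (7/723)    [723 ≡ 3 mod 8 ⇒ (2/723)^2 = +1]
  = -(723/7)    [QR: both ≡ 3 mod 4, sign flips]
  = -(2/7)    [723 ≡ 2 mod 7]
  = -(1/7)    [7 ≡ 7 mod 8 ⇒ (2/7) = +1]
  = -1    [(1/7) = 1]

-1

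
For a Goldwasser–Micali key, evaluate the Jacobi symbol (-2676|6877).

-1

Pull out -1: (-2676|6877) = (-1|6877)·(2676|6877). Since 6877 ≡ 1 (mod 4), (-1|6877) = +1. Now have (2676|6877).
Factor out 2: 2676 = 2^2·669. Since 6877 ≡ 5 (mod 8), (2|6877) = -1, and (2|6877)^2 = +1. Now have (669|6877).
669 ≡ 1 (mod 4), so quadratic reciprocity gives (669|6877) = (6877|669). Reduce: 6877 ≡ 187 (mod 669). Now have (187|669).
669 ≡ 1 (mod 4), so quadratic reciprocity gives (187|669) = (669|187). Reduce: 669 ≡ 108 (mod 187). Now have (108|187).
Factor out 2: 108 = 2^2·27. Since 187 ≡ 3 (mod 8), (2|187) = -1, and (2|187)^2 = +1. Now have (27|187).
Both 27 ≡ 3 and 187 ≡ 3 (mod 4), so reciprocity gives (27|187) = -(187|27). Reduce: 187 ≡ 25 (mod 27). Now have -(25|27).
25 ≡ 1 (mod 4), so quadratic reciprocity gives (25|27) = (27|25). Reduce: 27 ≡ 2 (mod 25). Now have -(2|25).
Factor out 2: 2 = 2. Since 25 ≡ 1 (mod 8), (2|25) = +1. Now have -(1|25).
(1|25) = 1. Collecting the sign factors: -1.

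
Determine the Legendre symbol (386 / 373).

1

Reduce the numerator: 386 ≡ 13 (mod 373), so (386 / 373) = (13 / 373).
13 ≡ 1 (mod 4), so quadratic reciprocity gives (13 / 373) = (373 / 13). Reduce: 373 ≡ 9 (mod 13). Now have (9 / 13).
9 ≡ 1 (mod 4), so quadratic reciprocity gives (9 / 13) = (13 / 9). Reduce: 13 ≡ 4 (mod 9). Now have (4 / 9).
Factor out 2: 4 = 2^2. Since 9 ≡ 1 (mod 8), (2 / 9) = +1, and (2 / 9)^2 = +1. Now have (1 / 9).
(1 / 9) = 1. Collecting the sign factors: 1.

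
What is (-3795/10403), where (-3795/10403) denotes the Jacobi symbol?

Pull out -1: (-3795/10403) = (-1/10403)·(3795/10403). Since 10403 ≡ 3 (mod 4), (-1/10403) = -1. Now have -(3795/10403).
Both 3795 ≡ 3 and 10403 ≡ 3 (mod 4), so reciprocity gives (3795/10403) = -(10403/3795). Reduce: 10403 ≡ 2813 (mod 3795). Now have (2813/3795).
2813 ≡ 1 (mod 4), so quadratic reciprocity gives (2813/3795) = (3795/2813). Reduce: 3795 ≡ 982 (mod 2813). Now have (982/2813).
Factor out 2: 982 = 2·491. Since 2813 ≡ 5 (mod 8), (2/2813) = -1. Now have -(491/2813).
2813 ≡ 1 (mod 4), so quadratic reciprocity gives (491/2813) = (2813/491). Reduce: 2813 ≡ 358 (mod 491). Now have -(358/491).
Factor out 2: 358 = 2·179. Since 491 ≡ 3 (mod 8), (2/491) = -1. Now have (179/491).
Both 179 ≡ 3 and 491 ≡ 3 (mod 4), so reciprocity gives (179/491) = -(491/179). Reduce: 491 ≡ 133 (mod 179). Now have -(133/179).
133 ≡ 1 (mod 4), so quadratic reciprocity gives (133/179) = (179/133). Reduce: 179 ≡ 46 (mod 133). Now have -(46/133).
Factor out 2: 46 = 2·23. Since 133 ≡ 5 (mod 8), (2/133) = -1. Now have (23/133).
133 ≡ 1 (mod 4), so quadratic reciprocity gives (23/133) = (133/23). Reduce: 133 ≡ 18 (mod 23). Now have (18/23).
Factor out 2: 18 = 2·9. Since 23 ≡ 7 (mod 8), (2/23) = +1. Now have (9/23).
9 ≡ 1 (mod 4), so quadratic reciprocity gives (9/23) = (23/9). Reduce: 23 ≡ 5 (mod 9). Now have (5/9).
5 ≡ 1 (mod 4), so quadratic reciprocity gives (5/9) = (9/5). Reduce: 9 ≡ 4 (mod 5). Now have (4/5).
Factor out 2: 4 = 2^2. Since 5 ≡ 5 (mod 8), (2/5) = -1, and (2/5)^2 = +1. Now have (1/5).
(1/5) = 1. Collecting the sign factors: 1.

1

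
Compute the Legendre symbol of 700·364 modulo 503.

By multiplicativity, (700·364/503) = (700/503)·(364/503).
First factor (700/503):
Reduce the numerator: 700 ≡ 197 (mod 503), so (700/503) = (197/503).
197 ≡ 1 (mod 4), so quadratic reciprocity gives (197/503) = (503/197). Reduce: 503 ≡ 109 (mod 197). Now have (109/197).
109 ≡ 1 (mod 4), so quadratic reciprocity gives (109/197) = (197/109). Reduce: 197 ≡ 88 (mod 109). Now have (88/109).
Factor out 2: 88 = 2^3·11. Since 109 ≡ 5 (mod 8), (2/109) = -1, and (2/109)^3 = -1. Now have -(11/109).
109 ≡ 1 (mod 4), so quadratic reciprocity gives (11/109) = (109/11). Reduce: 109 ≡ 10 (mod 11). Now have -(10/11).
Factor out 2: 10 = 2·5. Since 11 ≡ 3 (mod 8), (2/11) = -1. Now have (5/11).
5 ≡ 1 (mod 4), so quadratic reciprocity gives (5/11) = (11/5). Reduce: 11 ≡ 1 (mod 5). Now have (1/5).
(1/5) = 1. Collecting the sign factors: 1.
Second factor (364/503):
Factor out 2: 364 = 2^2·91. Since 503 ≡ 7 (mod 8), (2/503) = +1, and (2/503)^2 = +1. Now have (91/503).
Both 91 ≡ 3 and 503 ≡ 3 (mod 4), so reciprocity gives (91/503) = -(503/91). Reduce: 503 ≡ 48 (mod 91). Now have -(48/91).
Factor out 2: 48 = 2^4·3. Since 91 ≡ 3 (mod 8), (2/91) = -1, and (2/91)^4 = +1. Now have -(3/91).
Both 3 ≡ 3 and 91 ≡ 3 (mod 4), so reciprocity gives (3/91) = -(91/3). Reduce: 91 ≡ 1 (mod 3). Now have (1/3).
(1/3) = 1. Collecting the sign factors: 1.
Product: (1)·(1) = 1.

1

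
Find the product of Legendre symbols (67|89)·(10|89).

1

By multiplicativity, (67·10|89) = (67|89)·(10|89).
First factor (67|89):
89 ≡ 1 (mod 4), so quadratic reciprocity gives (67|89) = (89|67). Reduce: 89 ≡ 22 (mod 67). Now have (22|67).
Factor out 2: 22 = 2·11. Since 67 ≡ 3 (mod 8), (2|67) = -1. Now have -(11|67).
Both 11 ≡ 3 and 67 ≡ 3 (mod 4), so reciprocity gives (11|67) = -(67|11). Reduce: 67 ≡ 1 (mod 11). Now have (1|11).
(1|11) = 1. Collecting the sign factors: 1.
Second factor (10|89):
Factor out 2: 10 = 2·5. Since 89 ≡ 1 (mod 8), (2|89) = +1. Now have (5|89).
5 ≡ 1 (mod 4), so quadratic reciprocity gives (5|89) = (89|5). Reduce: 89 ≡ 4 (mod 5). Now have (4|5).
Factor out 2: 4 = 2^2. Since 5 ≡ 5 (mod 8), (2|5) = -1, and (2|5)^2 = +1. Now have (1|5).
(1|5) = 1. Collecting the sign factors: 1.
Product: (1)·(1) = 1.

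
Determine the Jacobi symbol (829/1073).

1

(829/1073)
  = (1073/829)    [QR: 829 ≡ 1 mod 4, sign kept]
  = (244/829)    [1073 ≡ 244 mod 829]
  = (61/829)    [829 ≡ 5 mod 8 ⇒ (2/829)^2 = +1]
  = (829/61)    [QR: 61 ≡ 1 mod 4, sign kept]
  = (36/61)    [829 ≡ 36 mod 61]
  = (9/61)    [61 ≡ 5 mod 8 ⇒ (2/61)^2 = +1]
  = (61/9)    [QR: 9 ≡ 1 mod 4, sign kept]
  = (7/9)    [61 ≡ 7 mod 9]
  = (9/7)    [QR: 9 ≡ 1 mod 4, sign kept]
  = (2/7)    [9 ≡ 2 mod 7]
  = (1/7)    [7 ≡ 7 mod 8 ⇒ (2/7) = +1]
  = 1    [(1/7) = 1]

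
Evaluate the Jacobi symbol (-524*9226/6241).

1

By multiplicativity, (-524·9226/6241) = (-524/6241)·(9226/6241).
First factor (-524/6241):
Reduce the numerator: -524 ≡ 5717 (mod 6241), so (-524/6241) = (5717/6241).
5717 ≡ 1 (mod 4), so quadratic reciprocity gives (5717/6241) = (6241/5717). Reduce: 6241 ≡ 524 (mod 5717). Now have (524/5717).
Factor out 2: 524 = 2^2·131. Since 5717 ≡ 5 (mod 8), (2/5717) = -1, and (2/5717)^2 = +1. Now have (131/5717).
5717 ≡ 1 (mod 4), so quadratic reciprocity gives (131/5717) = (5717/131). Reduce: 5717 ≡ 84 (mod 131). Now have (84/131).
Factor out 2: 84 = 2^2·21. Since 131 ≡ 3 (mod 8), (2/131) = -1, and (2/131)^2 = +1. Now have (21/131).
21 ≡ 1 (mod 4), so quadratic reciprocity gives (21/131) = (131/21). Reduce: 131 ≡ 5 (mod 21). Now have (5/21).
5 ≡ 1 (mod 4), so quadratic reciprocity gives (5/21) = (21/5). Reduce: 21 ≡ 1 (mod 5). Now have (1/5).
(1/5) = 1. Collecting the sign factors: 1.
Second factor (9226/6241):
Reduce the numerator: 9226 ≡ 2985 (mod 6241), so (9226/6241) = (2985/6241).
2985 ≡ 1 (mod 4), so quadratic reciprocity gives (2985/6241) = (6241/2985). Reduce: 6241 ≡ 271 (mod 2985). Now have (271/2985).
2985 ≡ 1 (mod 4), so quadratic reciprocity gives (271/2985) = (2985/271). Reduce: 2985 ≡ 4 (mod 271). Now have (4/271).
Factor out 2: 4 = 2^2. Since 271 ≡ 7 (mod 8), (2/271) = +1, and (2/271)^2 = +1. Now have (1/271).
(1/271) = 1. Collecting the sign factors: 1.
Product: (1)·(1) = 1.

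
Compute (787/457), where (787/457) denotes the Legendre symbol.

Reduce the numerator: 787 ≡ 330 (mod 457), so (787/457) = (330/457).
Factor out 2: 330 = 2·165. Since 457 ≡ 1 (mod 8), (2/457) = +1. Now have (165/457).
165 ≡ 1 (mod 4), so quadratic reciprocity gives (165/457) = (457/165). Reduce: 457 ≡ 127 (mod 165). Now have (127/165).
165 ≡ 1 (mod 4), so quadratic reciprocity gives (127/165) = (165/127). Reduce: 165 ≡ 38 (mod 127). Now have (38/127).
Factor out 2: 38 = 2·19. Since 127 ≡ 7 (mod 8), (2/127) = +1. Now have (19/127).
Both 19 ≡ 3 and 127 ≡ 3 (mod 4), so reciprocity gives (19/127) = -(127/19). Reduce: 127 ≡ 13 (mod 19). Now have -(13/19).
13 ≡ 1 (mod 4), so quadratic reciprocity gives (13/19) = (19/13). Reduce: 19 ≡ 6 (mod 13). Now have -(6/13).
Factor out 2: 6 = 2·3. Since 13 ≡ 5 (mod 8), (2/13) = -1. Now have (3/13).
13 ≡ 1 (mod 4), so quadratic reciprocity gives (3/13) = (13/3). Reduce: 13 ≡ 1 (mod 3). Now have (1/3).
(1/3) = 1. Collecting the sign factors: 1.

1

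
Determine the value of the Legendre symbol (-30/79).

1

Pull out -1: (-30/79) = (-1/79)·(30/79). Since 79 ≡ 3 (mod 4), (-1/79) = -1. Now have -(30/79).
Factor out 2: 30 = 2·15. Since 79 ≡ 7 (mod 8), (2/79) = +1. Now have -(15/79).
Both 15 ≡ 3 and 79 ≡ 3 (mod 4), so reciprocity gives (15/79) = -(79/15). Reduce: 79 ≡ 4 (mod 15). Now have (4/15).
Factor out 2: 4 = 2^2. Since 15 ≡ 7 (mod 8), (2/15) = +1, and (2/15)^2 = +1. Now have (1/15).
(1/15) = 1. Collecting the sign factors: 1.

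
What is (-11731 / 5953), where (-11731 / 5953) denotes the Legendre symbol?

Reduce the numerator: -11731 ≡ 175 (mod 5953), so (-11731 / 5953) = (175 / 5953).
5953 ≡ 1 (mod 4), so quadratic reciprocity gives (175 / 5953) = (5953 / 175). Reduce: 5953 ≡ 3 (mod 175). Now have (3 / 175).
Both 3 ≡ 3 and 175 ≡ 3 (mod 4), so reciprocity gives (3 / 175) = -(175 / 3). Reduce: 175 ≡ 1 (mod 3). Now have -(1 / 3).
(1 / 3) = 1. Collecting the sign factors: -1.

-1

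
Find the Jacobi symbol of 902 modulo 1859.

Factor out 2: 902 = 2·451. Since 1859 ≡ 3 (mod 8), (2|1859) = -1. Now have -(451|1859).
Both 451 ≡ 3 and 1859 ≡ 3 (mod 4), so reciprocity gives (451|1859) = -(1859|451). Reduce: 1859 ≡ 55 (mod 451). Now have (55|451).
Both 55 ≡ 3 and 451 ≡ 3 (mod 4), so reciprocity gives (55|451) = -(451|55). Reduce: 451 ≡ 11 (mod 55). Now have -(11|55).
Both 11 ≡ 3 and 55 ≡ 3 (mod 4), so reciprocity gives (11|55) = -(55|11). Reduce: 55 ≡ 0 (mod 11). Now have (0|11).
The numerator is now 0 with denominator 11 > 1: the symbol is 0.

0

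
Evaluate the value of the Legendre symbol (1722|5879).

Factor out 2: 1722 = 2·861. Since 5879 ≡ 7 (mod 8), (2|5879) = +1. Now have (861|5879).
861 ≡ 1 (mod 4), so quadratic reciprocity gives (861|5879) = (5879|861). Reduce: 5879 ≡ 713 (mod 861). Now have (713|861).
713 ≡ 1 (mod 4), so quadratic reciprocity gives (713|861) = (861|713). Reduce: 861 ≡ 148 (mod 713). Now have (148|713).
Factor out 2: 148 = 2^2·37. Since 713 ≡ 1 (mod 8), (2|713) = +1, and (2|713)^2 = +1. Now have (37|713).
37 ≡ 1 (mod 4), so quadratic reciprocity gives (37|713) = (713|37). Reduce: 713 ≡ 10 (mod 37). Now have (10|37).
Factor out 2: 10 = 2·5. Since 37 ≡ 5 (mod 8), (2|37) = -1. Now have -(5|37).
5 ≡ 1 (mod 4), so quadratic reciprocity gives (5|37) = (37|5). Reduce: 37 ≡ 2 (mod 5). Now have -(2|5).
Factor out 2: 2 = 2. Since 5 ≡ 5 (mod 8), (2|5) = -1. Now have (1|5).
(1|5) = 1. Collecting the sign factors: 1.

1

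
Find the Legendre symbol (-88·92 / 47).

By multiplicativity, (-88·92 / 47) = (-88 / 47)·(92 / 47).
First factor (-88 / 47):
(-88 / 47)
  = (6 / 47)    [-88 ≡ 6 mod 47]
  = (3 / 47)    [47 ≡ 7 mod 8 ⇒ (2 / 47) = +1]
  = -(47 / 3)    [QR: both ≡ 3 mod 4, sign flips]
  = -(2 / 3)    [47 ≡ 2 mod 3]
  = (1 / 3)    [3 ≡ 3 mod 8 ⇒ (2 / 3) = -1]
  = 1    [(1 / 3) = 1]
Second factor (92 / 47):
(92 / 47)
  = (45 / 47)    [92 ≡ 45 mod 47]
  = (47 / 45)    [QR: 45 ≡ 1 mod 4, sign kept]
  = (2 / 45)    [47 ≡ 2 mod 45]
  = -(1 / 45)    [45 ≡ 5 mod 8 ⇒ (2 / 45) = -1]
  = -1    [(1 / 45) = 1]
Product: (1)·(-1) = -1.

-1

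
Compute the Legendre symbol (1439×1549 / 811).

By multiplicativity, (1439·1549 / 811) = (1439 / 811)·(1549 / 811).
First factor (1439 / 811):
(1439 / 811)
  = (628 / 811)    [1439 ≡ 628 mod 811]
  = (157 / 811)    [811 ≡ 3 mod 8 ⇒ (2 / 811)^2 = +1]
  = (811 / 157)    [QR: 157 ≡ 1 mod 4, sign kept]
  = (26 / 157)    [811 ≡ 26 mod 157]
  = -(13 / 157)    [157 ≡ 5 mod 8 ⇒ (2 / 157) = -1]
  = -(157 / 13)    [QR: 13 ≡ 1 mod 4, sign kept]
  = -(1 / 13)    [157 ≡ 1 mod 13]
  = -1    [(1 / 13) = 1]
Second factor (1549 / 811):
(1549 / 811)
  = (738 / 811)    [1549 ≡ 738 mod 811]
  = -(369 / 811)    [811 ≡ 3 mod 8 ⇒ (2 / 811) = -1]
  = -(811 / 369)    [QR: 369 ≡ 1 mod 4, sign kept]
  = -(73 / 369)    [811 ≡ 73 mod 369]
  = -(369 / 73)    [QR: 73 ≡ 1 mod 4, sign kept]
  = -(4 / 73)    [369 ≡ 4 mod 73]
  = -(1 / 73)    [73 ≡ 1 mod 8 ⇒ (2 / 73)^2 = +1]
  = -1    [(1 / 73) = 1]
Product: (-1)·(-1) = 1.

1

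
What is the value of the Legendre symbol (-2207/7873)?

1

(-2207/7873)
  = (5666/7873)    [-2207 ≡ 5666 mod 7873]
  = (2833/7873)    [7873 ≡ 1 mod 8 ⇒ (2/7873) = +1]
  = (7873/2833)    [QR: 2833 ≡ 1 mod 4, sign kept]
  = (2207/2833)    [7873 ≡ 2207 mod 2833]
  = (2833/2207)    [QR: 2833 ≡ 1 mod 4, sign kept]
  = (626/2207)    [2833 ≡ 626 mod 2207]
  = (313/2207)    [2207 ≡ 7 mod 8 ⇒ (2/2207) = +1]
  = (2207/313)    [QR: 313 ≡ 1 mod 4, sign kept]
  = (16/313)    [2207 ≡ 16 mod 313]
  = (1/313)    [313 ≡ 1 mod 8 ⇒ (2/313)^4 = +1]
  = 1    [(1/313) = 1]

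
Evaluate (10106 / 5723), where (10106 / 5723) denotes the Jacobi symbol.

(10106 / 5723)
  = (4383 / 5723)    [10106 ≡ 4383 mod 5723]
  = -(5723 / 4383)    [QR: both ≡ 3 mod 4, sign flips]
  = -(1340 / 4383)    [5723 ≡ 1340 mod 4383]
  = -(335 / 4383)    [4383 ≡ 7 mod 8 ⇒ (2 / 4383)^2 = +1]
  = (4383 / 335)    [QR: both ≡ 3 mod 4, sign flips]
  = (28 / 335)    [4383 ≡ 28 mod 335]
  = (7 / 335)    [335 ≡ 7 mod 8 ⇒ (2 / 335)^2 = +1]
  = -(335 / 7)    [QR: both ≡ 3 mod 4, sign flips]
  = -(6 / 7)    [335 ≡ 6 mod 7]
  = -(3 / 7)    [7 ≡ 7 mod 8 ⇒ (2 / 7) = +1]
  = (7 / 3)    [QR: both ≡ 3 mod 4, sign flips]
  = (1 / 3)    [7 ≡ 1 mod 3]
  = 1    [(1 / 3) = 1]

1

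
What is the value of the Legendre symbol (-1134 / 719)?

Pull out -1: (-1134 / 719) = (-1 / 719)·(1134 / 719). Since 719 ≡ 3 (mod 4), (-1 / 719) = -1. Now have -(1134 / 719).
Reduce the numerator: 1134 ≡ 415 (mod 719), so (1134 / 719) = (415 / 719).
Both 415 ≡ 3 and 719 ≡ 3 (mod 4), so reciprocity gives (415 / 719) = -(719 / 415). Reduce: 719 ≡ 304 (mod 415). Now have (304 / 415).
Factor out 2: 304 = 2^4·19. Since 415 ≡ 7 (mod 8), (2 / 415) = +1, and (2 / 415)^4 = +1. Now have (19 / 415).
Both 19 ≡ 3 and 415 ≡ 3 (mod 4), so reciprocity gives (19 / 415) = -(415 / 19). Reduce: 415 ≡ 16 (mod 19). Now have -(16 / 19).
Factor out 2: 16 = 2^4. Since 19 ≡ 3 (mod 8), (2 / 19) = -1, and (2 / 19)^4 = +1. Now have -(1 / 19).
(1 / 19) = 1. Collecting the sign factors: -1.

-1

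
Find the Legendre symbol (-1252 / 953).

(-1252 / 953)
  = (1252 / 953)    [953 ≡ 1 mod 4 ⇒ (-1 / 953) = +1]
  = (299 / 953)    [1252 ≡ 299 mod 953]
  = (953 / 299)    [QR: 953 ≡ 1 mod 4, sign kept]
  = (56 / 299)    [953 ≡ 56 mod 299]
  = -(7 / 299)    [299 ≡ 3 mod 8 ⇒ (2 / 299)^3 = -1]
  = (299 / 7)    [QR: both ≡ 3 mod 4, sign flips]
  = (5 / 7)    [299 ≡ 5 mod 7]
  = (7 / 5)    [QR: 5 ≡ 1 mod 4, sign kept]
  = (2 / 5)    [7 ≡ 2 mod 5]
  = -(1 / 5)    [5 ≡ 5 mod 8 ⇒ (2 / 5) = -1]
  = -1    [(1 / 5) = 1]

-1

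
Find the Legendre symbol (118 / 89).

(118 / 89)
  = (29 / 89)    [118 ≡ 29 mod 89]
  = (89 / 29)    [QR: 29 ≡ 1 mod 4, sign kept]
  = (2 / 29)    [89 ≡ 2 mod 29]
  = -(1 / 29)    [29 ≡ 5 mod 8 ⇒ (2 / 29) = -1]
  = -1    [(1 / 29) = 1]

-1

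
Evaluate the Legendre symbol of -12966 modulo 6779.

Pull out -1: (-12966/6779) = (-1/6779)·(12966/6779). Since 6779 ≡ 3 (mod 4), (-1/6779) = -1. Now have -(12966/6779).
Reduce the numerator: 12966 ≡ 6187 (mod 6779), so (12966/6779) = (6187/6779).
Both 6187 ≡ 3 and 6779 ≡ 3 (mod 4), so reciprocity gives (6187/6779) = -(6779/6187). Reduce: 6779 ≡ 592 (mod 6187). Now have (592/6187).
Factor out 2: 592 = 2^4·37. Since 6187 ≡ 3 (mod 8), (2/6187) = -1, and (2/6187)^4 = +1. Now have (37/6187).
37 ≡ 1 (mod 4), so quadratic reciprocity gives (37/6187) = (6187/37). Reduce: 6187 ≡ 8 (mod 37). Now have (8/37).
Factor out 2: 8 = 2^3. Since 37 ≡ 5 (mod 8), (2/37) = -1, and (2/37)^3 = -1. Now have -(1/37).
(1/37) = 1. Collecting the sign factors: -1.

-1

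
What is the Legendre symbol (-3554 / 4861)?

(-3554 / 4861)
  = (1307 / 4861)    [-3554 ≡ 1307 mod 4861]
  = (4861 / 1307)    [QR: 4861 ≡ 1 mod 4, sign kept]
  = (940 / 1307)    [4861 ≡ 940 mod 1307]
  = (235 / 1307)    [1307 ≡ 3 mod 8 ⇒ (2 / 1307)^2 = +1]
  = -(1307 / 235)    [QR: both ≡ 3 mod 4, sign flips]
  = -(132 / 235)    [1307 ≡ 132 mod 235]
  = -(33 / 235)    [235 ≡ 3 mod 8 ⇒ (2 / 235)^2 = +1]
  = -(235 / 33)    [QR: 33 ≡ 1 mod 4, sign kept]
  = -(4 / 33)    [235 ≡ 4 mod 33]
  = -(1 / 33)    [33 ≡ 1 mod 8 ⇒ (2 / 33)^2 = +1]
  = -1    [(1 / 33) = 1]

-1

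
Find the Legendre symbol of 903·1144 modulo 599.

-1

By multiplicativity, (903·1144/599) = (903/599)·(1144/599).
First factor (903/599):
Reduce the numerator: 903 ≡ 304 (mod 599), so (903/599) = (304/599).
Factor out 2: 304 = 2^4·19. Since 599 ≡ 7 (mod 8), (2/599) = +1, and (2/599)^4 = +1. Now have (19/599).
Both 19 ≡ 3 and 599 ≡ 3 (mod 4), so reciprocity gives (19/599) = -(599/19). Reduce: 599 ≡ 10 (mod 19). Now have -(10/19).
Factor out 2: 10 = 2·5. Since 19 ≡ 3 (mod 8), (2/19) = -1. Now have (5/19).
5 ≡ 1 (mod 4), so quadratic reciprocity gives (5/19) = (19/5). Reduce: 19 ≡ 4 (mod 5). Now have (4/5).
Factor out 2: 4 = 2^2. Since 5 ≡ 5 (mod 8), (2/5) = -1, and (2/5)^2 = +1. Now have (1/5).
(1/5) = 1. Collecting the sign factors: 1.
Second factor (1144/599):
Reduce the numerator: 1144 ≡ 545 (mod 599), so (1144/599) = (545/599).
545 ≡ 1 (mod 4), so quadratic reciprocity gives (545/599) = (599/545). Reduce: 599 ≡ 54 (mod 545). Now have (54/545).
Factor out 2: 54 = 2·27. Since 545 ≡ 1 (mod 8), (2/545) = +1. Now have (27/545).
545 ≡ 1 (mod 4), so quadratic reciprocity gives (27/545) = (545/27). Reduce: 545 ≡ 5 (mod 27). Now have (5/27).
5 ≡ 1 (mod 4), so quadratic reciprocity gives (5/27) = (27/5). Reduce: 27 ≡ 2 (mod 5). Now have (2/5).
Factor out 2: 2 = 2. Since 5 ≡ 5 (mod 8), (2/5) = -1. Now have -(1/5).
(1/5) = 1. Collecting the sign factors: -1.
Product: (1)·(-1) = -1.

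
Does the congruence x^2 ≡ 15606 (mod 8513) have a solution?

Reduce the numerator: 15606 ≡ 7093 (mod 8513), so (15606/8513) = (7093/8513).
7093 ≡ 1 (mod 4), so quadratic reciprocity gives (7093/8513) = (8513/7093). Reduce: 8513 ≡ 1420 (mod 7093). Now have (1420/7093).
Factor out 2: 1420 = 2^2·355. Since 7093 ≡ 5 (mod 8), (2/7093) = -1, and (2/7093)^2 = +1. Now have (355/7093).
7093 ≡ 1 (mod 4), so quadratic reciprocity gives (355/7093) = (7093/355). Reduce: 7093 ≡ 348 (mod 355). Now have (348/355).
Factor out 2: 348 = 2^2·87. Since 355 ≡ 3 (mod 8), (2/355) = -1, and (2/355)^2 = +1. Now have (87/355).
Both 87 ≡ 3 and 355 ≡ 3 (mod 4), so reciprocity gives (87/355) = -(355/87). Reduce: 355 ≡ 7 (mod 87). Now have -(7/87).
Both 7 ≡ 3 and 87 ≡ 3 (mod 4), so reciprocity gives (7/87) = -(87/7). Reduce: 87 ≡ 3 (mod 7). Now have (3/7).
Both 3 ≡ 3 and 7 ≡ 3 (mod 4), so reciprocity gives (3/7) = -(7/3). Reduce: 7 ≡ 1 (mod 3). Now have -(1/3).
(1/3) = 1. Collecting the sign factors: -1.
The Legendre symbol is -1, so x^2 ≡ 15606 (mod 8513) has no solution.

no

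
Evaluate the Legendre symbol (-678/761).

-1

Pull out -1: (-678/761) = (-1/761)·(678/761). Since 761 ≡ 1 (mod 4), (-1/761) = +1. Now have (678/761).
Factor out 2: 678 = 2·339. Since 761 ≡ 1 (mod 8), (2/761) = +1. Now have (339/761).
761 ≡ 1 (mod 4), so quadratic reciprocity gives (339/761) = (761/339). Reduce: 761 ≡ 83 (mod 339). Now have (83/339).
Both 83 ≡ 3 and 339 ≡ 3 (mod 4), so reciprocity gives (83/339) = -(339/83). Reduce: 339 ≡ 7 (mod 83). Now have -(7/83).
Both 7 ≡ 3 and 83 ≡ 3 (mod 4), so reciprocity gives (7/83) = -(83/7). Reduce: 83 ≡ 6 (mod 7). Now have (6/7).
Factor out 2: 6 = 2·3. Since 7 ≡ 7 (mod 8), (2/7) = +1. Now have (3/7).
Both 3 ≡ 3 and 7 ≡ 3 (mod 4), so reciprocity gives (3/7) = -(7/3). Reduce: 7 ≡ 1 (mod 3). Now have -(1/3).
(1/3) = 1. Collecting the sign factors: -1.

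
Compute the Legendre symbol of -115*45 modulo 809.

By multiplicativity, (-115·45/809) = (-115/809)·(45/809).
First factor (-115/809):
(-115/809)
  = (115/809)    [809 ≡ 1 mod 4 ⇒ (-1/809) = +1]
  = (809/115)    [QR: 809 ≡ 1 mod 4, sign kept]
  = (4/115)    [809 ≡ 4 mod 115]
  = (1/115)    [115 ≡ 3 mod 8 ⇒ (2/115)^2 = +1]
  = 1    [(1/115) = 1]
Second factor (45/809):
(45/809)
  = (809/45)    [QR: 45 ≡ 1 mod 4, sign kept]
  = (44/45)    [809 ≡ 44 mod 45]
  = (11/45)    [45 ≡ 5 mod 8 ⇒ (2/45)^2 = +1]
  = (45/11)    [QR: 45 ≡ 1 mod 4, sign kept]
  = (1/11)    [45 ≡ 1 mod 11]
  = 1    [(1/11) = 1]
Product: (1)·(1) = 1.

1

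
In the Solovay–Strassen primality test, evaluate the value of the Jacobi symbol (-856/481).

1

Pull out -1: (-856/481) = (-1/481)·(856/481). Since 481 ≡ 1 (mod 4), (-1/481) = +1. Now have (856/481).
Reduce the numerator: 856 ≡ 375 (mod 481), so (856/481) = (375/481).
481 ≡ 1 (mod 4), so quadratic reciprocity gives (375/481) = (481/375). Reduce: 481 ≡ 106 (mod 375). Now have (106/375).
Factor out 2: 106 = 2·53. Since 375 ≡ 7 (mod 8), (2/375) = +1. Now have (53/375).
53 ≡ 1 (mod 4), so quadratic reciprocity gives (53/375) = (375/53). Reduce: 375 ≡ 4 (mod 53). Now have (4/53).
Factor out 2: 4 = 2^2. Since 53 ≡ 5 (mod 8), (2/53) = -1, and (2/53)^2 = +1. Now have (1/53).
(1/53) = 1. Collecting the sign factors: 1.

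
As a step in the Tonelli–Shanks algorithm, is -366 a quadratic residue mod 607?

Pull out -1: (-366|607) = (-1|607)·(366|607). Since 607 ≡ 3 (mod 4), (-1|607) = -1. Now have -(366|607).
Factor out 2: 366 = 2·183. Since 607 ≡ 7 (mod 8), (2|607) = +1. Now have -(183|607).
Both 183 ≡ 3 and 607 ≡ 3 (mod 4), so reciprocity gives (183|607) = -(607|183). Reduce: 607 ≡ 58 (mod 183). Now have (58|183).
Factor out 2: 58 = 2·29. Since 183 ≡ 7 (mod 8), (2|183) = +1. Now have (29|183).
29 ≡ 1 (mod 4), so quadratic reciprocity gives (29|183) = (183|29). Reduce: 183 ≡ 9 (mod 29). Now have (9|29).
9 ≡ 1 (mod 4), so quadratic reciprocity gives (9|29) = (29|9). Reduce: 29 ≡ 2 (mod 9). Now have (2|9).
Factor out 2: 2 = 2. Since 9 ≡ 1 (mod 8), (2|9) = +1. Now have (1|9).
(1|9) = 1. Collecting the sign factors: 1.
(-366|607) = 1, and 607 is prime, so -366 is a quadratic residue mod 607.

yes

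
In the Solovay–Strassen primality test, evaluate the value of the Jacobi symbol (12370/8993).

-1

Reduce the numerator: 12370 ≡ 3377 (mod 8993), so (12370/8993) = (3377/8993).
3377 ≡ 1 (mod 4), so quadratic reciprocity gives (3377/8993) = (8993/3377). Reduce: 8993 ≡ 2239 (mod 3377). Now have (2239/3377).
3377 ≡ 1 (mod 4), so quadratic reciprocity gives (2239/3377) = (3377/2239). Reduce: 3377 ≡ 1138 (mod 2239). Now have (1138/2239).
Factor out 2: 1138 = 2·569. Since 2239 ≡ 7 (mod 8), (2/2239) = +1. Now have (569/2239).
569 ≡ 1 (mod 4), so quadratic reciprocity gives (569/2239) = (2239/569). Reduce: 2239 ≡ 532 (mod 569). Now have (532/569).
Factor out 2: 532 = 2^2·133. Since 569 ≡ 1 (mod 8), (2/569) = +1, and (2/569)^2 = +1. Now have (133/569).
133 ≡ 1 (mod 4), so quadratic reciprocity gives (133/569) = (569/133). Reduce: 569 ≡ 37 (mod 133). Now have (37/133).
37 ≡ 1 (mod 4), so quadratic reciprocity gives (37/133) = (133/37). Reduce: 133 ≡ 22 (mod 37). Now have (22/37).
Factor out 2: 22 = 2·11. Since 37 ≡ 5 (mod 8), (2/37) = -1. Now have -(11/37).
37 ≡ 1 (mod 4), so quadratic reciprocity gives (11/37) = (37/11). Reduce: 37 ≡ 4 (mod 11). Now have -(4/11).
Factor out 2: 4 = 2^2. Since 11 ≡ 3 (mod 8), (2/11) = -1, and (2/11)^2 = +1. Now have -(1/11).
(1/11) = 1. Collecting the sign factors: -1.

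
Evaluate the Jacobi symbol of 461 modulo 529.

461 ≡ 1 (mod 4), so quadratic reciprocity gives (461 / 529) = (529 / 461). Reduce: 529 ≡ 68 (mod 461). Now have (68 / 461).
Factor out 2: 68 = 2^2·17. Since 461 ≡ 5 (mod 8), (2 / 461) = -1, and (2 / 461)^2 = +1. Now have (17 / 461).
17 ≡ 1 (mod 4), so quadratic reciprocity gives (17 / 461) = (461 / 17). Reduce: 461 ≡ 2 (mod 17). Now have (2 / 17).
Factor out 2: 2 = 2. Since 17 ≡ 1 (mod 8), (2 / 17) = +1. Now have (1 / 17).
(1 / 17) = 1. Collecting the sign factors: 1.

1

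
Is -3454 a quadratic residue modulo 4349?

Pull out -1: (-3454|4349) = (-1|4349)·(3454|4349). Since 4349 ≡ 1 (mod 4), (-1|4349) = +1. Now have (3454|4349).
Factor out 2: 3454 = 2·1727. Since 4349 ≡ 5 (mod 8), (2|4349) = -1. Now have -(1727|4349).
4349 ≡ 1 (mod 4), so quadratic reciprocity gives (1727|4349) = (4349|1727). Reduce: 4349 ≡ 895 (mod 1727). Now have -(895|1727).
Both 895 ≡ 3 and 1727 ≡ 3 (mod 4), so reciprocity gives (895|1727) = -(1727|895). Reduce: 1727 ≡ 832 (mod 895). Now have (832|895).
Factor out 2: 832 = 2^6·13. Since 895 ≡ 7 (mod 8), (2|895) = +1, and (2|895)^6 = +1. Now have (13|895).
13 ≡ 1 (mod 4), so quadratic reciprocity gives (13|895) = (895|13). Reduce: 895 ≡ 11 (mod 13). Now have (11|13).
13 ≡ 1 (mod 4), so quadratic reciprocity gives (11|13) = (13|11). Reduce: 13 ≡ 2 (mod 11). Now have (2|11).
Factor out 2: 2 = 2. Since 11 ≡ 3 (mod 8), (2|11) = -1. Now have -(1|11).
(1|11) = 1. Collecting the sign factors: -1.
(-3454|4349) = -1, and 4349 is prime, so -3454 is not a quadratic residue mod 4349.

no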